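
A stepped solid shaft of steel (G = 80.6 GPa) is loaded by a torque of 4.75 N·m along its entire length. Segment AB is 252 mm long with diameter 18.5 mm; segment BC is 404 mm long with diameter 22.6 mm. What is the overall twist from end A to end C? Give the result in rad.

0.00222 rad

J_AB = π(0.0185)⁴/32 = 1.15×10^-8 m⁴; J_BC = π(0.0226)⁴/32 = 2.56×10^-8 m⁴.
θ = (T/G)·Σ L_i/J_i = (4.750/80.6×10⁹)·(0.252/1.15×10^-8 + 0.404/2.56×10^-8) = 2.221×10^-3 rad.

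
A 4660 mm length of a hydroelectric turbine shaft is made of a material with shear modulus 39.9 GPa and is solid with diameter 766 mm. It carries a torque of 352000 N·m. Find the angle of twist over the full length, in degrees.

J = πd⁴/32 = π(0.766)⁴/32 = 0.03380 m⁴.
θ = T·L/(G·J) = 352000 × 4.66 / (39.9×10⁹ × 0.03380) = 1.216×10^-3 rad.

0.0697°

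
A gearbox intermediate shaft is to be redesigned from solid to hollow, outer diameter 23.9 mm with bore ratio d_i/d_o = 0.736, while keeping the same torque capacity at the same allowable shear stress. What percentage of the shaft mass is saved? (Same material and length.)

Equal τ_max and T ⇒ the solid shaft needs d_s³ = d_o³(1−k⁴), so d_s = 23.9·(1−0.736⁴)^(1/3) = 21.29 mm.
Area ratio A_h/A_s = d_o²(1−k²)/d_s² = (1−k²)/(1−k⁴)^(2/3) = 0.5777.
Mass saving = 1 − 0.5777 = 42.2 %.

42.2 %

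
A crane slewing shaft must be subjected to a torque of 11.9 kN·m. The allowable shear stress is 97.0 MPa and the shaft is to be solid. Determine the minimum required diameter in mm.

85.5 mm

For a solid shaft τ_max = 16T/(πd³), so d = (16T/(π τ_allow))^(1/3) = (16·11900/(π·9.70×10^7))^(1/3) = 0.08549 m.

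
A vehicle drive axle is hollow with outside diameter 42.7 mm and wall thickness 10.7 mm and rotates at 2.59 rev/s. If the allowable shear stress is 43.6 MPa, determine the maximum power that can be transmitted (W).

J = π(d_o⁴ − d_i⁴)/32 = π(0.0427⁴ − 0.0213⁴)/32 = 3.062×10^-7 m⁴.
T_max = τ_allow·J/r = 4.36×10^7 × 3.062×10^-7 / 0.0214 = 625.2 N·m.
ω = 2π·2.59 = 16.27 rad/s, so P_max = T_max·ω = 1.017×10^4 W.

10200 W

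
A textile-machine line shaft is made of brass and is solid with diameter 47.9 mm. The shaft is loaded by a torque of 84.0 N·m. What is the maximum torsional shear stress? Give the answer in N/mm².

3.89 N/mm²

J = πd⁴/32 = π(0.0479)⁴/32 = 5.168×10^-7 m⁴.
τ_max = T·r/J = 84.00 × 0.0239 / 5.168×10^-7 = 3.893×10^6 Pa.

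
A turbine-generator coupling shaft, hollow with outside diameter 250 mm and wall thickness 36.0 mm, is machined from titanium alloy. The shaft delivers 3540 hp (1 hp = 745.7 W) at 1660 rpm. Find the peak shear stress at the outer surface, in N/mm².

6.66 N/mm²

ω = 2π·1660/60 = 173.8 rad/s, so T = P/ω = 3540×745.7 / 173.8 = 15190 N·m.
J = π(d_o⁴ − d_i⁴)/32 = π(0.250⁴ − 0.178⁴)/32 = 2.849×10^-4 m⁴.
τ_max = T·r/J = 15190 × 0.125 / 2.849×10^-4 = 6.662×10^6 Pa.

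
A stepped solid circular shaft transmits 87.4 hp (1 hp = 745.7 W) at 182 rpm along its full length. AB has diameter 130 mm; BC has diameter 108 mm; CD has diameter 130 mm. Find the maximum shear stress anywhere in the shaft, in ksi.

ω = 2π·182/60 = 19.06 rad/s, so T = P/ω = 87.4×745.7 / 19.06 = 3420 N·m.
Under the same torque, τ_max = 16T/(πd³) is largest where d is smallest — segment BC (d = 108 mm).
τ_max = 16·3420/(π·(0.108)³) = 1.383×10^7 Pa.

2.01 ksi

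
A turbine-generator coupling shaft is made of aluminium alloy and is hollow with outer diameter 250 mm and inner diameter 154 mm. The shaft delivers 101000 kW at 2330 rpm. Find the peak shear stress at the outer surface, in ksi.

ω = 2π·2330/60 = 244.0 rad/s, so T = P/ω = 101000×10³ / 244.0 = 413900 N·m.
J = π(d_o⁴ − d_i⁴)/32 = π(0.250⁴ − 0.154⁴)/32 = 3.283×10^-4 m⁴.
τ_max = T·r/J = 413900 × 0.125 / 3.283×10^-4 = 1.576×10^8 Pa.

22.9 ksi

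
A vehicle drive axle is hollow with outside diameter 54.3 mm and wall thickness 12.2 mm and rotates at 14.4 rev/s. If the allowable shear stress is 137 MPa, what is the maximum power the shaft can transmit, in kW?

354 kW

J = π(d_o⁴ − d_i⁴)/32 = π(0.0543⁴ − 0.0299⁴)/32 = 7.750×10^-7 m⁴.
T_max = τ_allow·J/r = 1.37×10^8 × 7.750×10^-7 / 0.0271 = 3911 N·m.
ω = 2π·14.4 = 90.48 rad/s, so P_max = T_max·ω = 3.538×10^5 W.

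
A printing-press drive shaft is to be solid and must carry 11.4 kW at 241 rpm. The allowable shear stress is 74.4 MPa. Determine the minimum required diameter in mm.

ω = 2π·241/60 = 25.24 rad/s, so T = P/ω = 11.4×10³ / 25.24 = 451.7 N·m.
For a solid shaft τ_max = 16T/(πd³), so d = (16T/(π τ_allow))^(1/3) = (16·451.7/(π·7.44×10^7))^(1/3) = 0.03139 m.

31.4 mm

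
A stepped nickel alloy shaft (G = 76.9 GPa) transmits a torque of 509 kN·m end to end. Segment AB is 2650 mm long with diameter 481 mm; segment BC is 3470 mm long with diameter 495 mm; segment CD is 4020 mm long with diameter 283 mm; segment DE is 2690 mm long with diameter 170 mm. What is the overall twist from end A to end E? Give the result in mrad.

J_AB = π(0.481)⁴/32 = 5.26×10^-3 m⁴; J_BC = π(0.495)⁴/32 = 5.89×10^-3 m⁴; J_CD = π(0.283)⁴/32 = 6.30×10^-4 m⁴; J_DE = π(0.170)⁴/32 = 8.20×10^-5 m⁴.
θ = (T/G)·Σ L_i/J_i = (509000/76.9×10⁹)·(2.65/5.26×10^-3 + 3.47/5.89×10^-3 + 4.02/6.30×10^-4 + 2.69/8.20×10^-5) = 0.2666 rad.

267 mrad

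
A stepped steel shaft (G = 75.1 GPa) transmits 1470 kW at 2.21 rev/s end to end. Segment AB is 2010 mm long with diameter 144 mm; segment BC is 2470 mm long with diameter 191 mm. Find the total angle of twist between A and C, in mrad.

93.8 mrad

ω = 2π·2.21 = 13.89 rad/s, so T = P/ω = 1470×10³ / 13.89 = 105900 N·m.
J_AB = π(0.144)⁴/32 = 4.22×10^-5 m⁴; J_BC = π(0.191)⁴/32 = 1.31×10^-4 m⁴.
θ = (T/G)·Σ L_i/J_i = (105900/75.1×10⁹)·(2.01/4.22×10^-5 + 2.47/1.31×10^-4) = 0.09377 rad.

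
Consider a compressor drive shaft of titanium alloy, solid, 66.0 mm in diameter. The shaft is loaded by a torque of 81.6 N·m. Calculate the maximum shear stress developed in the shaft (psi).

210 psi

J = πd⁴/32 = π(0.0660)⁴/32 = 1.863×10^-6 m⁴.
τ_max = T·r/J = 81.60 × 0.0330 / 1.863×10^-6 = 1.446×10^6 Pa.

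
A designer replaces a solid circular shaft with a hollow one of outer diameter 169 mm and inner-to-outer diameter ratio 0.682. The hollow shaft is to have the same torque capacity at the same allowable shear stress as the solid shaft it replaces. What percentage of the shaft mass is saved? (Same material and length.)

Equal τ_max and T ⇒ the solid shaft needs d_s³ = d_o³(1−k⁴), so d_s = 169·(1−0.682⁴)^(1/3) = 155.8 mm.
Area ratio A_h/A_s = d_o²(1−k²)/d_s² = (1−k²)/(1−k⁴)^(2/3) = 0.6293.
Mass saving = 1 − 0.6293 = 37.1 %.

37.1 %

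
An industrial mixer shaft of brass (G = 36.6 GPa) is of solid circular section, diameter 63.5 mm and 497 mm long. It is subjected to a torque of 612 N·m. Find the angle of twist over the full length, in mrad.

J = πd⁴/32 = π(0.0635)⁴/32 = 1.596×10^-6 m⁴.
θ = T·L/(G·J) = 612.0 × 0.497 / (36.6×10⁹ × 1.596×10^-6) = 5.206×10^-3 rad.

5.21 mrad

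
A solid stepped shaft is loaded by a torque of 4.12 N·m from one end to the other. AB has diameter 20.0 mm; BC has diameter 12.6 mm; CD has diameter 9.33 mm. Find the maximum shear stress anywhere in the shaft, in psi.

3750 psi

Under the same torque, τ_max = 16T/(πd³) is largest where d is smallest — segment CD (d = 9.33 mm).
τ_max = 16·4.120/(π·(0.00933)³) = 2.584×10^7 Pa.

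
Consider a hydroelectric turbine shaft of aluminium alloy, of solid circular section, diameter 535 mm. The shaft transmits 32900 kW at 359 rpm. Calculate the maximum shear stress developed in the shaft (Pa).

2.91e7 Pa

ω = 2π·359/60 = 37.59 rad/s, so T = P/ω = 32900×10³ / 37.59 = 875100 N·m.
J = πd⁴/32 = π(0.535)⁴/32 = 8.043×10^-3 m⁴.
τ_max = T·r/J = 875100 × 0.268 / 8.043×10^-3 = 2.911×10^7 Pa.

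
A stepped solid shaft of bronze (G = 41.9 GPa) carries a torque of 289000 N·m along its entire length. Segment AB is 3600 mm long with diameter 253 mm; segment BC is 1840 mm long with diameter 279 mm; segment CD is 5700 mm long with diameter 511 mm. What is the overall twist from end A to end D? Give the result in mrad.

J_AB = π(0.253)⁴/32 = 4.02×10^-4 m⁴; J_BC = π(0.279)⁴/32 = 5.95×10^-4 m⁴; J_CD = π(0.511)⁴/32 = 6.69×10^-3 m⁴.
θ = (T/G)·Σ L_i/J_i = (289000/41.9×10⁹)·(3.60/4.02×10^-4 + 1.84/5.95×10^-4 + 5.70/6.69×10^-3) = 0.08894 rad.

88.9 mrad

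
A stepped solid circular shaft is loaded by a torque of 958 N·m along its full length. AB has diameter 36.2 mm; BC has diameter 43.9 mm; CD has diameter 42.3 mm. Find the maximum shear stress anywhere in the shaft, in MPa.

Under the same torque, τ_max = 16T/(πd³) is largest where d is smallest — segment AB (d = 36.2 mm).
τ_max = 16·958.0/(π·(0.0362)³) = 1.029×10^8 Pa.

103 MPa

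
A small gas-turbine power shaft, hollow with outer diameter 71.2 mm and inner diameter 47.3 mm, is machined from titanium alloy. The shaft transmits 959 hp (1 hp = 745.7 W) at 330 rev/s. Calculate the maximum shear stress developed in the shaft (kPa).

6040 kPa

ω = 2π·330 = 2073 rad/s, so T = P/ω = 959×745.7 / 2073 = 344.9 N·m.
J = π(d_o⁴ − d_i⁴)/32 = π(0.0712⁴ − 0.0473⁴)/32 = 2.032×10^-6 m⁴.
τ_max = T·r/J = 344.9 × 0.0356 / 2.032×10^-6 = 6.044×10^6 Pa.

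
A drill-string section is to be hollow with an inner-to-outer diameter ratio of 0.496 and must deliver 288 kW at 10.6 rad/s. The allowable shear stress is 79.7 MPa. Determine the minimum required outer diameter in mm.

123 mm

ω = 10.6 rad/s, so T = P/ω = 288×10³ / 10.60 = 27170 N·m.
For a hollow shaft with d_i/d_o = 0.496: τ_max = 16T/(π d_o³ (1−k⁴)), so d_o = [16T/(π τ_allow (1−k⁴))]^(1/3) = [16·27170/(π·7.97×10^7·0.9395)]^(1/3) = 0.1227 m.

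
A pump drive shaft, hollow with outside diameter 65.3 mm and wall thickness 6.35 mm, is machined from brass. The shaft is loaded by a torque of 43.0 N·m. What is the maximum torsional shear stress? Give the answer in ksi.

0.197 ksi

J = π(d_o⁴ − d_i⁴)/32 = π(0.0653⁴ − 0.0526⁴)/32 = 1.034×10^-6 m⁴.
τ_max = T·r/J = 43.00 × 0.0326 / 1.034×10^-6 = 1.358×10^6 Pa.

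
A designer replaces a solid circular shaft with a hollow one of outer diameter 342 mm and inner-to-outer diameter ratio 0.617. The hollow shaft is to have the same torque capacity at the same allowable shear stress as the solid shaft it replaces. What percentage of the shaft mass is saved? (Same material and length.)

31.3 %

Equal τ_max and T ⇒ the solid shaft needs d_s³ = d_o³(1−k⁴), so d_s = 342·(1−0.617⁴)^(1/3) = 324.6 mm.
Area ratio A_h/A_s = d_o²(1−k²)/d_s² = (1−k²)/(1−k⁴)^(2/3) = 0.6874.
Mass saving = 1 − 0.6874 = 31.3 %.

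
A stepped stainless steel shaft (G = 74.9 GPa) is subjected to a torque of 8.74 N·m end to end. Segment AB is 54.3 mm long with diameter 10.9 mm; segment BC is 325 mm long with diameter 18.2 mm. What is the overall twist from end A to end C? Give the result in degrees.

J_AB = π(0.0109)⁴/32 = 1.39×10^-9 m⁴; J_BC = π(0.0182)⁴/32 = 1.08×10^-8 m⁴.
θ = (T/G)·Σ L_i/J_i = (8.740/74.9×10⁹)·(0.0543/1.39×10^-9 + 0.325/1.08×10^-8) = 8.093×10^-3 rad.

0.464°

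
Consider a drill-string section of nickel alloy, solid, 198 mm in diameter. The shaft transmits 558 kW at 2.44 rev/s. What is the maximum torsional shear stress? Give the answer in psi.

3460 psi

ω = 2π·2.44 = 15.33 rad/s, so T = P/ω = 558×10³ / 15.33 = 36400 N·m.
J = πd⁴/32 = π(0.198)⁴/32 = 1.509×10^-4 m⁴.
τ_max = T·r/J = 36400 × 0.0990 / 1.509×10^-4 = 2.388×10^7 Pa.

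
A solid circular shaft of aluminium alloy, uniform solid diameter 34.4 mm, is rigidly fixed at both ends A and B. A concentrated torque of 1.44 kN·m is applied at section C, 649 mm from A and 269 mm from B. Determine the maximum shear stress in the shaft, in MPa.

127 MPa

With uniform GJ and both ends fixed, compatibility θ_AC = θ_CB gives T_A·a = T_B·b, together with T_A + T_B = T₀.
T_A = T₀·b/(a+b) = 1440·269/918.0 = 422.0 N·m; T_B = 1018 N·m.
τ in each portion: τ_AC = 5.28×10^7 Pa, τ_CB = 1.27×10^8 Pa; maximum is in CB.
τ_max = T_CB·r/J = 1018·0.0172/1.37×10^-7 = 1.274×10^8 Pa.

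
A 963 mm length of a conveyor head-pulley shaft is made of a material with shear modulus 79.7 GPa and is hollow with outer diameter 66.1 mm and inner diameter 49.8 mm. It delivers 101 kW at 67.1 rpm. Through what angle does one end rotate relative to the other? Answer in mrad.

137 mrad

ω = 2π·67.1/60 = 7.027 rad/s, so T = P/ω = 101×10³ / 7.027 = 14370 N·m.
J = π(d_o⁴ − d_i⁴)/32 = π(0.0661⁴ − 0.0498⁴)/32 = 1.270×10^-6 m⁴.
θ = T·L/(G·J) = 14370 × 0.963 / (79.7×10⁹ × 1.270×10^-6) = 0.1367 rad.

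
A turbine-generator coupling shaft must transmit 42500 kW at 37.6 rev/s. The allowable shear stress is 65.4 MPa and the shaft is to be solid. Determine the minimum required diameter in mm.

241 mm

ω = 2π·37.6 = 236.2 rad/s, so T = P/ω = 42500×10³ / 236.2 = 179900 N·m.
For a solid shaft τ_max = 16T/(πd³), so d = (16T/(π τ_allow))^(1/3) = (16·179900/(π·6.54×10^7))^(1/3) = 0.2411 m.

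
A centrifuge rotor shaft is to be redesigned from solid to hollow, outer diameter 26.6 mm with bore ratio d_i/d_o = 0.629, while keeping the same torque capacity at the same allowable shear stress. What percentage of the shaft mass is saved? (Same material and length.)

32.3 %

Equal τ_max and T ⇒ the solid shaft needs d_s³ = d_o³(1−k⁴), so d_s = 26.6·(1−0.629⁴)^(1/3) = 25.13 mm.
Area ratio A_h/A_s = d_o²(1−k²)/d_s² = (1−k²)/(1−k⁴)^(2/3) = 0.6770.
Mass saving = 1 − 0.6770 = 32.3 %.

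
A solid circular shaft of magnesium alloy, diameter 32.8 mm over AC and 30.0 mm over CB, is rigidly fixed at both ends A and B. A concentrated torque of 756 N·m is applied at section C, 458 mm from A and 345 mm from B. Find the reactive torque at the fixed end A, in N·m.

392 N·m

Compatibility: T_A·a/J_AC = T_B·b/J_CB with T_A + T_B = T₀.
J_AC = 1.14×10^-7 m⁴, J_CB = 7.95×10^-8 m⁴, so T_A = T₀·(J_AC/a)/((J_AC/a)+(J_CB/b)) = 391.9 N·m, T_B = 364.1 N·m.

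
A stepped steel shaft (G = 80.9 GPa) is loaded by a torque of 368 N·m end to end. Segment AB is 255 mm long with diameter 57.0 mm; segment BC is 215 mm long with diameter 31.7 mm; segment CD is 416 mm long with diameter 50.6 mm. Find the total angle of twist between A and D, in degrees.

J_AB = π(0.0570)⁴/32 = 1.04×10^-6 m⁴; J_BC = π(0.0317)⁴/32 = 9.91×10^-8 m⁴; J_CD = π(0.0506)⁴/32 = 6.44×10^-7 m⁴.
θ = (T/G)·Σ L_i/J_i = (368.0/80.9×10⁹)·(0.255/1.04×10^-6 + 0.215/9.91×10^-8 + 0.416/6.44×10^-7) = 0.01392 rad.

0.798°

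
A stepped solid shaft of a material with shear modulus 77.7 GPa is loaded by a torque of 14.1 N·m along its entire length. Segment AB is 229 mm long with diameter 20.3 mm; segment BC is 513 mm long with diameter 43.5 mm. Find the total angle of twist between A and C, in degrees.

0.158°

J_AB = π(0.0203)⁴/32 = 1.67×10^-8 m⁴; J_BC = π(0.0435)⁴/32 = 3.52×10^-7 m⁴.
θ = (T/G)·Σ L_i/J_i = (14.10/77.7×10⁹)·(0.229/1.67×10^-8 + 0.513/3.52×10^-7) = 2.757×10^-3 rad.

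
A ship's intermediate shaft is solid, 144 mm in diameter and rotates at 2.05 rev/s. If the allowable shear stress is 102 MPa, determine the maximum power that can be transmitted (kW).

J = πd⁴/32 = π(0.144)⁴/32 = 4.221×10^-5 m⁴.
T_max = τ_allow·J/r = 1.02×10^8 × 4.221×10^-5 / 0.0720 = 59800 N·m.
ω = 2π·2.05 = 12.88 rad/s, so P_max = T_max·ω = 7.703×10^5 W.

770 kW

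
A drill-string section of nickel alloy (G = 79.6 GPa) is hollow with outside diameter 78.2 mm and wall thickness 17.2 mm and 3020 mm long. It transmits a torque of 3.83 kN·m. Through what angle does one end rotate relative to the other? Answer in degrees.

2.52°

J = π(d_o⁴ − d_i⁴)/32 = π(0.0782⁴ − 0.0438⁴)/32 = 3.310×10^-6 m⁴.
θ = T·L/(G·J) = 3830 × 3.02 / (79.6×10⁹ × 3.310×10^-6) = 0.04390 rad.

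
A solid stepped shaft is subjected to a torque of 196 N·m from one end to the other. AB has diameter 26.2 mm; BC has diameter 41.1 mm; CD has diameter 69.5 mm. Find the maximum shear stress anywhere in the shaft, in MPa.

Under the same torque, τ_max = 16T/(πd³) is largest where d is smallest — segment AB (d = 26.2 mm).
τ_max = 16·196.0/(π·(0.0262)³) = 5.550×10^7 Pa.

55.5 MPa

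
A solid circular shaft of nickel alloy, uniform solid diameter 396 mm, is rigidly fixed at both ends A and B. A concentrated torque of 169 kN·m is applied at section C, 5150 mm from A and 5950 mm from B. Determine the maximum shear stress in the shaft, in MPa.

With uniform GJ and both ends fixed, compatibility θ_AC = θ_CB gives T_A·a = T_B·b, together with T_A + T_B = T₀.
T_A = T₀·b/(a+b) = 169000·5950/11100 = 90590 N·m; T_B = 78410 N·m.
τ in each portion: τ_AC = 7.43×10^6 Pa, τ_CB = 6.43×10^6 Pa; maximum is in AC.
τ_max = T_AC·r/J = 90590·0.198/2.41×10^-3 = 7.430×10^6 Pa.

7.43 MPa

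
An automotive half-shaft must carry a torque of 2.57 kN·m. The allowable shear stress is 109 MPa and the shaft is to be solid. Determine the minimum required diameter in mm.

For a solid shaft τ_max = 16T/(πd³), so d = (16T/(π τ_allow))^(1/3) = (16·2570/(π·1.09×10^8))^(1/3) = 0.04934 m.

49.3 mm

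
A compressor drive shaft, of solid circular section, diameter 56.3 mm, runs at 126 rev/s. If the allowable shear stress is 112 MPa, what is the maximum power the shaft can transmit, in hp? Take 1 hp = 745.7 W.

J = πd⁴/32 = π(0.0563)⁴/32 = 9.864×10^-7 m⁴.
T_max = τ_allow·J/r = 1.12×10^8 × 9.864×10^-7 / 0.0281 = 3924 N·m.
ω = 2π·126 = 791.7 rad/s, so P_max = T_max·ω = 3.107×10^6 W.

4170 hp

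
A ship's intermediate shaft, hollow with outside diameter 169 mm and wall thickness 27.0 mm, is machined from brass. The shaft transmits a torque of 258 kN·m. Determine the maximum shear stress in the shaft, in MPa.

347 MPa

J = π(d_o⁴ − d_i⁴)/32 = π(0.169⁴ − 0.115⁴)/32 = 6.291×10^-5 m⁴.
τ_max = T·r/J = 258000 × 0.0845 / 6.291×10^-5 = 3.465×10^8 Pa.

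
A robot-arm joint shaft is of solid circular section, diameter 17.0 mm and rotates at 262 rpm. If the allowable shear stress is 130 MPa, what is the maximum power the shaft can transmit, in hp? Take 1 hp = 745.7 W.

4.61 hp

J = πd⁴/32 = π(0.0170)⁴/32 = 8.200×10^-9 m⁴.
T_max = τ_allow·J/r = 1.30×10^8 × 8.200×10^-9 / 0.00850 = 125.4 N·m.
ω = 2π·262/60 = 27.44 rad/s, so P_max = T_max·ω = 3441 W.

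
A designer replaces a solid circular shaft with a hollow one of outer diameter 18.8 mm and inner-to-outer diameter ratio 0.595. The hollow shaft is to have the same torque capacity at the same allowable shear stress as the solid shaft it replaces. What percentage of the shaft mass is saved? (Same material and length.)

29.4 %

Equal τ_max and T ⇒ the solid shaft needs d_s³ = d_o³(1−k⁴), so d_s = 18.8·(1−0.595⁴)^(1/3) = 17.98 mm.
Area ratio A_h/A_s = d_o²(1−k²)/d_s² = (1−k²)/(1−k⁴)^(2/3) = 0.7063.
Mass saving = 1 − 0.7063 = 29.4 %.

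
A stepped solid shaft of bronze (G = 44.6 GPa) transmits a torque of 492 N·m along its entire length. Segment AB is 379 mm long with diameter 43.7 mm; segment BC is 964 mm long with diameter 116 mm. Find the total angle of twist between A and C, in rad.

0.0123 rad

J_AB = π(0.0437)⁴/32 = 3.58×10^-7 m⁴; J_BC = π(0.116)⁴/32 = 1.78×10^-5 m⁴.
θ = (T/G)·Σ L_i/J_i = (492.0/44.6×10⁹)·(0.379/3.58×10^-7 + 0.964/1.78×10^-5) = 0.01228 rad.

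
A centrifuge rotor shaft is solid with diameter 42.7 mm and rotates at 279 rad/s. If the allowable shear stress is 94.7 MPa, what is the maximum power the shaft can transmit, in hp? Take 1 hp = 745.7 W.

542 hp

J = πd⁴/32 = π(0.0427)⁴/32 = 3.264×10^-7 m⁴.
T_max = τ_allow·J/r = 9.47×10^7 × 3.264×10^-7 / 0.0214 = 1448 N·m.
ω = 279 rad/s, so P_max = T_max·ω = 4.039×10^5 W.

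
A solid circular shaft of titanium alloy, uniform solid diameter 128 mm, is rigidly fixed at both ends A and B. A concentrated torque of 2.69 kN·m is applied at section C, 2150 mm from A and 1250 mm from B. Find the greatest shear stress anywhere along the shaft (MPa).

With uniform GJ and both ends fixed, compatibility θ_AC = θ_CB gives T_A·a = T_B·b, together with T_A + T_B = T₀.
T_A = T₀·b/(a+b) = 2690·1250/3400 = 989.0 N·m; T_B = 1701 N·m.
τ in each portion: τ_AC = 2.40×10^6 Pa, τ_CB = 4.13×10^6 Pa; maximum is in CB.
τ_max = T_CB·r/J = 1701·0.0640/2.64×10^-5 = 4.131×10^6 Pa.

4.13 MPa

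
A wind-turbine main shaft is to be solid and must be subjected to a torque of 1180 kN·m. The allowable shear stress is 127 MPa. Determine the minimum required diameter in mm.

362 mm

For a solid shaft τ_max = 16T/(πd³), so d = (16T/(π τ_allow))^(1/3) = (16·1.180e6/(π·1.27×10^8))^(1/3) = 0.3617 m.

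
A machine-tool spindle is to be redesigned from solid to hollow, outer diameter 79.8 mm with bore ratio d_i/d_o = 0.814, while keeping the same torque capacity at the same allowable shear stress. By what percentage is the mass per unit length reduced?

50.4 %

Equal τ_max and T ⇒ the solid shaft needs d_s³ = d_o³(1−k⁴), so d_s = 79.8·(1−0.814⁴)^(1/3) = 65.81 mm.
Area ratio A_h/A_s = d_o²(1−k²)/d_s² = (1−k²)/(1−k⁴)^(2/3) = 0.4961.
Mass saving = 1 − 0.4961 = 50.4 %.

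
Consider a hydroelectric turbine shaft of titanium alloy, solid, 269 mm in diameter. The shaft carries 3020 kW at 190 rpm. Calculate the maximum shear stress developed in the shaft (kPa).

ω = 2π·190/60 = 19.90 rad/s, so T = P/ω = 3020×10³ / 19.90 = 151800 N·m.
J = πd⁴/32 = π(0.269)⁴/32 = 5.141×10^-4 m⁴.
τ_max = T·r/J = 151800 × 0.135 / 5.141×10^-4 = 3.971×10^7 Pa.

39700 kPa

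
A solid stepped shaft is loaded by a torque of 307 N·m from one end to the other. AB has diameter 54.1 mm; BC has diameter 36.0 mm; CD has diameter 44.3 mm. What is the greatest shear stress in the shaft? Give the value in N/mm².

Under the same torque, τ_max = 16T/(πd³) is largest where d is smallest — segment BC (d = 36.0 mm).
τ_max = 16·307.0/(π·(0.0360)³) = 3.351×10^7 Pa.

33.5 N/mm²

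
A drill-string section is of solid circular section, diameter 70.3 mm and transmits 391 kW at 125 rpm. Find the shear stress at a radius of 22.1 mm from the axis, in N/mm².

ω = 2π·125/60 = 13.09 rad/s, so T = P/ω = 391×10³ / 13.09 = 29870 N·m.
J = πd⁴/32 = π(0.0703)⁴/32 = 2.398×10^-6 m⁴.
Shear stress varies linearly with radius: τ = T·r/J = 29870 × 0.0221 / 2.398×10^-6 = 2.753×10^8 Pa.

275 N/mm²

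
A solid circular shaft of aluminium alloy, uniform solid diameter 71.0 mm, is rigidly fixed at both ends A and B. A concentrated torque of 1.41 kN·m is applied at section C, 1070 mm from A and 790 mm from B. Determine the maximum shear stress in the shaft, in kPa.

11500 kPa

With uniform GJ and both ends fixed, compatibility θ_AC = θ_CB gives T_A·a = T_B·b, together with T_A + T_B = T₀.
T_A = T₀·b/(a+b) = 1410·790/1860 = 598.9 N·m; T_B = 811.1 N·m.
τ in each portion: τ_AC = 8.52×10^6 Pa, τ_CB = 1.15×10^7 Pa; maximum is in CB.
τ_max = T_CB·r/J = 811.1·0.0355/2.49×10^-6 = 1.154×10^7 Pa.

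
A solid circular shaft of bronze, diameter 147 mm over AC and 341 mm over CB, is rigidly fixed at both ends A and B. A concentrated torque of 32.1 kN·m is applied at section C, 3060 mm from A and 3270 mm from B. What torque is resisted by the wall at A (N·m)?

Compatibility: T_A·a/J_AC = T_B·b/J_CB with T_A + T_B = T₀.
J_AC = 4.58×10^-5 m⁴, J_CB = 1.33×10^-3 m⁴, so T_A = T₀·(J_AC/a)/((J_AC/a)+(J_CB/b)) = 1142 N·m, T_B = 30960 N·m.

1140 N·m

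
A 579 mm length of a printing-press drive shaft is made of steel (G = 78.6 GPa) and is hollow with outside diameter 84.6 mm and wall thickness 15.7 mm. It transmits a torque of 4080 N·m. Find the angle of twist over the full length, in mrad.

J = π(d_o⁴ − d_i⁴)/32 = π(0.0846⁴ − 0.0532⁴)/32 = 4.243×10^-6 m⁴.
θ = T·L/(G·J) = 4080 × 0.579 / (78.6×10⁹ × 4.243×10^-6) = 7.084×10^-3 rad.

7.08 mrad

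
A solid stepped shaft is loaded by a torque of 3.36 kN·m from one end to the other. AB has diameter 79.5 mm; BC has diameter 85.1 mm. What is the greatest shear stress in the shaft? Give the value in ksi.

Under the same torque, τ_max = 16T/(πd³) is largest where d is smallest — segment AB (d = 79.5 mm).
τ_max = 16·3360/(π·(0.0795)³) = 3.406×10^7 Pa.

4.94 ksi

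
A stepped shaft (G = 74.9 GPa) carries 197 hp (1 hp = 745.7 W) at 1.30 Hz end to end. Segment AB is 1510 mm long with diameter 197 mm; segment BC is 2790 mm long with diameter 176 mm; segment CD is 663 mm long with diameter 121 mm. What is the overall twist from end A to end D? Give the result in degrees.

0.981°

ω = 2π·1.30 = 8.168 rad/s, so T = P/ω = 197×745.7 / 8.168 = 17980 N·m.
J_AB = π(0.197)⁴/32 = 1.48×10^-4 m⁴; J_BC = π(0.176)⁴/32 = 9.42×10^-5 m⁴; J_CD = π(0.121)⁴/32 = 2.10×10^-5 m⁴.
θ = (T/G)·Σ L_i/J_i = (17980/74.9×10⁹)·(1.51/1.48×10^-4 + 2.79/9.42×10^-5 + 0.663/2.10×10^-5) = 0.01713 rad.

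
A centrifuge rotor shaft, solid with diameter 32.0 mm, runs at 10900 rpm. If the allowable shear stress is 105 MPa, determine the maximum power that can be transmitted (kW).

J = πd⁴/32 = π(0.0320)⁴/32 = 1.029×10^-7 m⁴.
T_max = τ_allow·J/r = 1.05×10^8 × 1.029×10^-7 / 0.0160 = 675.6 N·m.
ω = 2π·10900/60 = 1141 rad/s, so P_max = T_max·ω = 7.711×10^5 W.

771 kW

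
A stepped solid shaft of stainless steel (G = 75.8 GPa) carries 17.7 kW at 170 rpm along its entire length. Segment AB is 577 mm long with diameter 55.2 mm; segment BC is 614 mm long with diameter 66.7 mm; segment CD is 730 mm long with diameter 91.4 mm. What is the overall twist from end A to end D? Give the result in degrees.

0.793°

ω = 2π·170/60 = 17.80 rad/s, so T = P/ω = 17.7×10³ / 17.80 = 994.3 N·m.
J_AB = π(0.0552)⁴/32 = 9.11×10^-7 m⁴; J_BC = π(0.0667)⁴/32 = 1.94×10^-6 m⁴; J_CD = π(0.0914)⁴/32 = 6.85×10^-6 m⁴.
θ = (T/G)·Σ L_i/J_i = (994.3/75.8×10⁹)·(0.577/9.11×10^-7 + 0.614/1.94×10^-6 + 0.730/6.85×10^-6) = 0.01385 rad.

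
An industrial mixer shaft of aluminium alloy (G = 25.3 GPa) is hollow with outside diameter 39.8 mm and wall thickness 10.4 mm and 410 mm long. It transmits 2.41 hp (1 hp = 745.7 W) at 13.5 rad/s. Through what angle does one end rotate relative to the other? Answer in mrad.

9.24 mrad

ω = 13.5 rad/s, so T = P/ω = 2.41×745.7 / 13.50 = 133.1 N·m.
J = π(d_o⁴ − d_i⁴)/32 = π(0.0398⁴ − 0.0190⁴)/32 = 2.335×10^-7 m⁴.
θ = T·L/(G·J) = 133.1 × 0.410 / (25.3×10⁹ × 2.335×10^-7) = 9.237×10^-3 rad.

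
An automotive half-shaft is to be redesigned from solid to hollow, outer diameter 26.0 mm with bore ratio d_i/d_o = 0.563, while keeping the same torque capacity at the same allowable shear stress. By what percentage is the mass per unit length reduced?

26.7 %

Equal τ_max and T ⇒ the solid shaft needs d_s³ = d_o³(1−k⁴), so d_s = 26.0·(1−0.563⁴)^(1/3) = 25.10 mm.
Area ratio A_h/A_s = d_o²(1−k²)/d_s² = (1−k²)/(1−k⁴)^(2/3) = 0.7330.
Mass saving = 1 − 0.7330 = 26.7 %.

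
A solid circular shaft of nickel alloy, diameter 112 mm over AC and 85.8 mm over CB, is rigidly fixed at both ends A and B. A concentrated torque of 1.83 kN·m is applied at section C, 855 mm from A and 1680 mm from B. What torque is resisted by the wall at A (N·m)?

Compatibility: T_A·a/J_AC = T_B·b/J_CB with T_A + T_B = T₀.
J_AC = 1.54×10^-5 m⁴, J_CB = 5.32×10^-6 m⁴, so T_A = T₀·(J_AC/a)/((J_AC/a)+(J_CB/b)) = 1557 N·m, T_B = 272.9 N·m.

1560 N·m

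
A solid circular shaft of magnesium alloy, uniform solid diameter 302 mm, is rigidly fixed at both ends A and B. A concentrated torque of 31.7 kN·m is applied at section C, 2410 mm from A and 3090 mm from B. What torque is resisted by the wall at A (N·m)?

With uniform GJ and both ends fixed, compatibility θ_AC = θ_CB gives T_A·a = T_B·b, together with T_A + T_B = T₀.
T_A = T₀·b/(a+b) = 31700·3090/5500 = 17810 N·m; T_B = 13890 N·m.

17800 N·m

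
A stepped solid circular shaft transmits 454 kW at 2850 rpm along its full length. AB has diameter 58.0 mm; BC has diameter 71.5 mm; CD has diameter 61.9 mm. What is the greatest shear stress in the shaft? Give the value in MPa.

ω = 2π·2850/60 = 298.5 rad/s, so T = P/ω = 454×10³ / 298.5 = 1521 N·m.
Under the same torque, τ_max = 16T/(πd³) is largest where d is smallest — segment AB (d = 58.0 mm).
τ_max = 16·1521/(π·(0.0580)³) = 3.971×10^7 Pa.

39.7 MPa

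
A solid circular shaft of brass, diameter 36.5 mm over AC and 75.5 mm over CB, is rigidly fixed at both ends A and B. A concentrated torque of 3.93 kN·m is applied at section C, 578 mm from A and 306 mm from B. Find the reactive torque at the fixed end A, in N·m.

110 N·m

Compatibility: T_A·a/J_AC = T_B·b/J_CB with T_A + T_B = T₀.
J_AC = 1.74×10^-7 m⁴, J_CB = 3.19×10^-6 m⁴, so T_A = T₀·(J_AC/a)/((J_AC/a)+(J_CB/b)) = 110.5 N·m, T_B = 3820 N·m.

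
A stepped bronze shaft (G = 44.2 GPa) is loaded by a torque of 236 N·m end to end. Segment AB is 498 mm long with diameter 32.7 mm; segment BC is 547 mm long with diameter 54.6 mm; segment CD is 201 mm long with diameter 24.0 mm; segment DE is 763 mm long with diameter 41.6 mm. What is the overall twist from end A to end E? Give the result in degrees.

J_AB = π(0.0327)⁴/32 = 1.12×10^-7 m⁴; J_BC = π(0.0546)⁴/32 = 8.73×10^-7 m⁴; J_CD = π(0.0240)⁴/32 = 3.26×10^-8 m⁴; J_DE = π(0.0416)⁴/32 = 2.94×10^-7 m⁴.
θ = (T/G)·Σ L_i/J_i = (236.0/44.2×10⁹)·(0.498/1.12×10^-7 + 0.547/8.73×10^-7 + 0.201/3.26×10^-8 + 0.763/2.94×10^-7) = 0.07384 rad.

4.23°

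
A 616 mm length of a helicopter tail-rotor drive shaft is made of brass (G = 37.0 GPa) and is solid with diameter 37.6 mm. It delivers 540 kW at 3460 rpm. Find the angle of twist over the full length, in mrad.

126 mrad

ω = 2π·3460/60 = 362.3 rad/s, so T = P/ω = 540×10³ / 362.3 = 1490 N·m.
J = πd⁴/32 = π(0.0376)⁴/32 = 1.962×10^-7 m⁴.
θ = T·L/(G·J) = 1490 × 0.616 / (37.0×10⁹ × 1.962×10^-7) = 0.1264 rad.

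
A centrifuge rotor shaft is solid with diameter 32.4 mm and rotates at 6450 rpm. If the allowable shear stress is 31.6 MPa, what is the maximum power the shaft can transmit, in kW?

143 kW

J = πd⁴/32 = π(0.0324)⁴/32 = 1.082×10^-7 m⁴.
T_max = τ_allow·J/r = 3.16×10^7 × 1.082×10^-7 / 0.0162 = 211.0 N·m.
ω = 2π·6450/60 = 675.4 rad/s, so P_max = T_max·ω = 1.425×10^5 W.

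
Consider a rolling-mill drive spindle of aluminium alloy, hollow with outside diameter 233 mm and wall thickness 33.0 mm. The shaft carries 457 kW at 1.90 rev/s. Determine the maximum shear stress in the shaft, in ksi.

ω = 2π·1.90 = 11.94 rad/s, so T = P/ω = 457×10³ / 11.94 = 38280 N·m.
J = π(d_o⁴ − d_i⁴)/32 = π(0.233⁴ − 0.167⁴)/32 = 2.130×10^-4 m⁴.
τ_max = T·r/J = 38280 × 0.117 / 2.130×10^-4 = 2.094×10^7 Pa.

3.04 ksi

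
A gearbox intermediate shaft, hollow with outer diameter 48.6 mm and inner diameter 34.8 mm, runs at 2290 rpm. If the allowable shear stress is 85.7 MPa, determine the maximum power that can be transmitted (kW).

J = π(d_o⁴ − d_i⁴)/32 = π(0.0486⁴ − 0.0348⁴)/32 = 4.037×10^-7 m⁴.
T_max = τ_allow·J/r = 8.57×10^7 × 4.037×10^-7 / 0.0243 = 1424 N·m.
ω = 2π·2290/60 = 239.8 rad/s, so P_max = T_max·ω = 3.414×10^5 W.

341 kW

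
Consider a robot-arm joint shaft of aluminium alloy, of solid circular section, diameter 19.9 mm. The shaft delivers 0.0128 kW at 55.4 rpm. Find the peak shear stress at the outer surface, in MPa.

ω = 2π·55.4/60 = 5.801 rad/s, so T = P/ω = 0.0128×10³ / 5.801 = 2.206 N·m.
J = πd⁴/32 = π(0.0199)⁴/32 = 1.540×10^-8 m⁴.
τ_max = T·r/J = 2.206 × 0.00995 / 1.540×10^-8 = 1.426×10^6 Pa.

1.43 MPa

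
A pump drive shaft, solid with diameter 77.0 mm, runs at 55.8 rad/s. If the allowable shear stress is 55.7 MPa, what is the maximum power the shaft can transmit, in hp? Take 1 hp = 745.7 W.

374 hp

J = πd⁴/32 = π(0.0770)⁴/32 = 3.451×10^-6 m⁴.
T_max = τ_allow·J/r = 5.57×10^7 × 3.451×10^-6 / 0.0385 = 4993 N·m.
ω = 55.8 rad/s, so P_max = T_max·ω = 2.786×10^5 W.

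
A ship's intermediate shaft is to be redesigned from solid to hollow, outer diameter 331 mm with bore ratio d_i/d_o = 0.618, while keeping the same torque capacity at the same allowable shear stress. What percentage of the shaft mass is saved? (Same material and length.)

31.3 %

Equal τ_max and T ⇒ the solid shaft needs d_s³ = d_o³(1−k⁴), so d_s = 331·(1−0.618⁴)^(1/3) = 314.1 mm.
Area ratio A_h/A_s = d_o²(1−k²)/d_s² = (1−k²)/(1−k⁴)^(2/3) = 0.6866.
Mass saving = 1 − 0.6866 = 31.3 %.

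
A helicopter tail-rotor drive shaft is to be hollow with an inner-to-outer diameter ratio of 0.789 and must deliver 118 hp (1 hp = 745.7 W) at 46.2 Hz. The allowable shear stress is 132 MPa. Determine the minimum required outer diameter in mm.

26.7 mm

ω = 2π·46.2 = 290.3 rad/s, so T = P/ω = 118×745.7 / 290.3 = 303.1 N·m.
For a hollow shaft with d_i/d_o = 0.789: τ_max = 16T/(π d_o³ (1−k⁴)), so d_o = [16T/(π τ_allow (1−k⁴))]^(1/3) = [16·303.1/(π·1.32×10^8·0.6125)]^(1/3) = 0.02673 m.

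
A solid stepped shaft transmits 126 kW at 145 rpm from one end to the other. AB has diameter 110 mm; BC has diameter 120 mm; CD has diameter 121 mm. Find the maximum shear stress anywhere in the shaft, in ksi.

4.61 ksi

ω = 2π·145/60 = 15.18 rad/s, so T = P/ω = 126×10³ / 15.18 = 8298 N·m.
Under the same torque, τ_max = 16T/(πd³) is largest where d is smallest — segment AB (d = 110 mm).
τ_max = 16·8298/(π·(0.110)³) = 3.175×10^7 Pa.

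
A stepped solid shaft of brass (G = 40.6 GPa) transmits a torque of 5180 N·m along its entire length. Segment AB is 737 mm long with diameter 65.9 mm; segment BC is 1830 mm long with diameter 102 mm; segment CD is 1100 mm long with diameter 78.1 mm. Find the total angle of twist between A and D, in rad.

J_AB = π(0.0659)⁴/32 = 1.85×10^-6 m⁴; J_BC = π(0.102)⁴/32 = 1.06×10^-5 m⁴; J_CD = π(0.0781)⁴/32 = 3.65×10^-6 m⁴.
θ = (T/G)·Σ L_i/J_i = (5180/40.6×10⁹)·(0.737/1.85×10^-6 + 1.83/1.06×10^-5 + 1.10/3.65×10^-6) = 0.1112 rad.

0.111 rad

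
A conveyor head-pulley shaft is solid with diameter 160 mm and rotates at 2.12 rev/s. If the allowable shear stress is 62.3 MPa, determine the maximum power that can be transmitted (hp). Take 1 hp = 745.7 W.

895 hp

J = πd⁴/32 = π(0.160)⁴/32 = 6.434×10^-5 m⁴.
T_max = τ_allow·J/r = 6.23×10^7 × 6.434×10^-5 / 0.0800 = 50100 N·m.
ω = 2π·2.12 = 13.32 rad/s, so P_max = T_max·ω = 6.674×10^5 W.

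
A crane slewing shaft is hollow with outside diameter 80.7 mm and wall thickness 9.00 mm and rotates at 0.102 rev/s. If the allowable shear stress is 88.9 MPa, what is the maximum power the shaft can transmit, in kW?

J = π(d_o⁴ − d_i⁴)/32 = π(0.0807⁴ − 0.0627⁴)/32 = 2.647×10^-6 m⁴.
T_max = τ_allow·J/r = 8.89×10^7 × 2.647×10^-6 / 0.0404 = 5831 N·m.
ω = 2π·0.102 = 0.6409 rad/s, so P_max = T_max·ω = 3737 W.

3.74 kW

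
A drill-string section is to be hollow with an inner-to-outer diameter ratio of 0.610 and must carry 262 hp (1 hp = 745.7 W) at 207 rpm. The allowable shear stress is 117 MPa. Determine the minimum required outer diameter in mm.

76.9 mm

ω = 2π·207/60 = 21.68 rad/s, so T = P/ω = 262×745.7 / 21.68 = 9013 N·m.
For a hollow shaft with d_i/d_o = 0.610: τ_max = 16T/(π d_o³ (1−k⁴)), so d_o = [16T/(π τ_allow (1−k⁴))]^(1/3) = [16·9013/(π·1.17×10^8·0.8615)]^(1/3) = 0.07694 m.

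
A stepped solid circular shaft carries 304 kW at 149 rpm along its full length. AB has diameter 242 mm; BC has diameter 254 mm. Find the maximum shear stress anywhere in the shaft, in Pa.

ω = 2π·149/60 = 15.60 rad/s, so T = P/ω = 304×10³ / 15.60 = 19480 N·m.
Under the same torque, τ_max = 16T/(πd³) is largest where d is smallest — segment AB (d = 242 mm).
τ_max = 16·19480/(π·(0.242)³) = 7.001×10^6 Pa.

7.00e6 Pa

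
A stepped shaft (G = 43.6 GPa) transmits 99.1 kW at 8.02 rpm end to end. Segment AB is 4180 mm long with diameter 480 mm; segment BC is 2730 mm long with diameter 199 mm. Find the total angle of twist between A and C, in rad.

ω = 2π·8.02/60 = 0.8399 rad/s, so T = P/ω = 99.1×10³ / 0.8399 = 118000 N·m.
J_AB = π(0.480)⁴/32 = 5.21×10^-3 m⁴; J_BC = π(0.199)⁴/32 = 1.54×10^-4 m⁴.
θ = (T/G)·Σ L_i/J_i = (118000/43.6×10⁹)·(4.18/5.21×10^-3 + 2.73/1.54×10^-4) = 0.05016 rad.

0.0502 rad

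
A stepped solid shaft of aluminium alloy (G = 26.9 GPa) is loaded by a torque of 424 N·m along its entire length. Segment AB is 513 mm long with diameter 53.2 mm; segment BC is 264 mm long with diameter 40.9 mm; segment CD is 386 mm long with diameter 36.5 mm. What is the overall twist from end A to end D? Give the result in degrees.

3.46°

J_AB = π(0.0532)⁴/32 = 7.86×10^-7 m⁴; J_BC = π(0.0409)⁴/32 = 2.75×10^-7 m⁴; J_CD = π(0.0365)⁴/32 = 1.74×10^-7 m⁴.
θ = (T/G)·Σ L_i/J_i = (424.0/26.9×10⁹)·(0.513/7.86×10^-7 + 0.264/2.75×10^-7 + 0.386/1.74×10^-7) = 0.06035 rad.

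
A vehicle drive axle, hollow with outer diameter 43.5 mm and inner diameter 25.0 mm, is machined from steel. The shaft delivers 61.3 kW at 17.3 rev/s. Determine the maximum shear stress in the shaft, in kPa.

39200 kPa

ω = 2π·17.3 = 108.7 rad/s, so T = P/ω = 61.3×10³ / 108.7 = 563.9 N·m.
J = π(d_o⁴ − d_i⁴)/32 = π(0.0435⁴ − 0.0250⁴)/32 = 3.132×10^-7 m⁴.
τ_max = T·r/J = 563.9 × 0.0217 / 3.132×10^-7 = 3.917×10^7 Pa.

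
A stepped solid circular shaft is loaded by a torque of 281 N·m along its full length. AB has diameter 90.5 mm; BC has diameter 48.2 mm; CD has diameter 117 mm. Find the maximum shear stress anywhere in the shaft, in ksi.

1.85 ksi

Under the same torque, τ_max = 16T/(πd³) is largest where d is smallest — segment BC (d = 48.2 mm).
τ_max = 16·281.0/(π·(0.0482)³) = 1.278×10^7 Pa.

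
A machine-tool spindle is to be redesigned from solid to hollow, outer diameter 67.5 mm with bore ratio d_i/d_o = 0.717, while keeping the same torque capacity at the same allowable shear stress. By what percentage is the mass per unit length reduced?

Equal τ_max and T ⇒ the solid shaft needs d_s³ = d_o³(1−k⁴), so d_s = 67.5·(1−0.717⁴)^(1/3) = 60.94 mm.
Area ratio A_h/A_s = d_o²(1−k²)/d_s² = (1−k²)/(1−k⁴)^(2/3) = 0.5962.
Mass saving = 1 − 0.5962 = 40.4 %.

40.4 %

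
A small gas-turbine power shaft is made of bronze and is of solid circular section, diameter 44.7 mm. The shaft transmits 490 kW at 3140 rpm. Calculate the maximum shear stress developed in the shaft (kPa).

85000 kPa

ω = 2π·3140/60 = 328.8 rad/s, so T = P/ω = 490×10³ / 328.8 = 1490 N·m.
J = πd⁴/32 = π(0.0447)⁴/32 = 3.919×10^-7 m⁴.
τ_max = T·r/J = 1490 × 0.0224 / 3.919×10^-7 = 8.497×10^7 Pa.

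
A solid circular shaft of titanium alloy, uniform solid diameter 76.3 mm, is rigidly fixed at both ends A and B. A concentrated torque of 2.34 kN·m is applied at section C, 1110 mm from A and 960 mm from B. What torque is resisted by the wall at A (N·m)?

With uniform GJ and both ends fixed, compatibility θ_AC = θ_CB gives T_A·a = T_B·b, together with T_A + T_B = T₀.
T_A = T₀·b/(a+b) = 2340·960/2070 = 1085 N·m; T_B = 1255 N·m.

1090 N·m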